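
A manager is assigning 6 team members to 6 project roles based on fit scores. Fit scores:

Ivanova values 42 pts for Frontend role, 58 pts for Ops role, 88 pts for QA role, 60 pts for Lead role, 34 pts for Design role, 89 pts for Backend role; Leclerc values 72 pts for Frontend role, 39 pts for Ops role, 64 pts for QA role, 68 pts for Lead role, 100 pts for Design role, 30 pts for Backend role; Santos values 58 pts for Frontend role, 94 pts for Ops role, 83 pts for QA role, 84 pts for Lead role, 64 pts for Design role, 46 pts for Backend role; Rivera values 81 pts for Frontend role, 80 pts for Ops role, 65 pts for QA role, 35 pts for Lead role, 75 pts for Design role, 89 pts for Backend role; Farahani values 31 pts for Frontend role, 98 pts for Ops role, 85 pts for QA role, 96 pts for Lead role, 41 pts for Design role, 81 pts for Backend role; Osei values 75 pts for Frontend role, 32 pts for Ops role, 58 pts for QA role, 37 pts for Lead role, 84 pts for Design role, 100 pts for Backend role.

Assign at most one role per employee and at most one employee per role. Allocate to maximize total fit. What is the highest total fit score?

Maximum total: 559 pts

Optimal: Ivanova→QA role (88 pts), Leclerc→Design role (100 pts), Santos→Ops role (94 pts), Rivera→Frontend role (81 pts), Farahani→Lead role (96 pts), Osei→Backend role (100 pts) — total 88+100+94+81+96+100 = 559 pts.
Column-greedy (each role in turn goes to its best remaining employee) gives 551 pts, worse by 8.
Next-best assignment: Ivanova→QA role, Leclerc→Design role, Santos→Lead role, Rivera→Frontend role, Farahani→Ops role, Osei→Backend role = 551 pts.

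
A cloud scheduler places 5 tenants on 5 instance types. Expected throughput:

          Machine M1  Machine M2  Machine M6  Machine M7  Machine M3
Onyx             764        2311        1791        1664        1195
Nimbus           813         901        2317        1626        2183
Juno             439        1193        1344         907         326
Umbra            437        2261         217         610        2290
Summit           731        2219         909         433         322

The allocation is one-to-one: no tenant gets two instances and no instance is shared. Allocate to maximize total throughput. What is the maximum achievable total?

Optimal: Onyx→Machine M7 (1664 ops/s), Nimbus→Machine M6 (2317 ops/s), Juno→Machine M1 (439 ops/s), Umbra→Machine M3 (2290 ops/s), Summit→Machine M2 (2219 ops/s) — total 1664+2317+439+2290+2219 = 8929 ops/s.
Next-best assignment: Onyx→Machine M2, Nimbus→Machine M6, Juno→Machine M7, Umbra→Machine M3, Summit→Machine M1 = 8556 ops/s.
Swapping Umbra↔Summit (Umbra→Machine M2 2261 ops/s, Summit→Machine M3 322 ops/s) loses 1926.

Maximum total: 8929 ops/s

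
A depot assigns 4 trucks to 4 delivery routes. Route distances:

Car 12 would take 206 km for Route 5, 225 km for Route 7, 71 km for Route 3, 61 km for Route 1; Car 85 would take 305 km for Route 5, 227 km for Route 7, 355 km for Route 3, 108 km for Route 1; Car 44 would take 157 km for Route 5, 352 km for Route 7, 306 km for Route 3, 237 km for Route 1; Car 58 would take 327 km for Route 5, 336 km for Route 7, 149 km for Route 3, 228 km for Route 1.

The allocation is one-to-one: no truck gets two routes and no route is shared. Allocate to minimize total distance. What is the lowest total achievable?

Optimal: Car 12→Route 1 (61 km), Car 85→Route 7 (227 km), Car 44→Route 5 (157 km), Car 58→Route 3 (149 km) — total 61+227+157+149 = 594 km.
Column-greedy (each route in turn goes to its cheapest remaining truck) gives 639 km, worse by 45.

Min total: 594 km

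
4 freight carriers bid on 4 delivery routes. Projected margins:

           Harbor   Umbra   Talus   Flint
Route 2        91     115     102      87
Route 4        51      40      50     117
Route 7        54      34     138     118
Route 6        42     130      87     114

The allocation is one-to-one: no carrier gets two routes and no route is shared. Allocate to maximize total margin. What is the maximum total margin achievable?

Max total: $476k

Optimal: Harbor→Route 2 ($91k), Umbra→Route 6 ($130k), Talus→Route 7 ($138k), Flint→Route 4 ($117k) — total 91+130+138+117 = $476k.
Column-greedy (each route in turn goes to its best remaining carrier) gives $412k, worse by 64.
No other one-to-one assignment exceeds $476k.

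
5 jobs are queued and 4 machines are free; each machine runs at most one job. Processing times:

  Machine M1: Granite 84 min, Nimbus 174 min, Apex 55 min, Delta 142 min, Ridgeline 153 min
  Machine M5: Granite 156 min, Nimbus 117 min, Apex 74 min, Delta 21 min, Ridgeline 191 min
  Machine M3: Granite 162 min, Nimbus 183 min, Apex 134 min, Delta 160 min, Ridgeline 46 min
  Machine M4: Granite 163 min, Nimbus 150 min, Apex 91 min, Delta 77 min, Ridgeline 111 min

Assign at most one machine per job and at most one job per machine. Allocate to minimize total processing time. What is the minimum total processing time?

Min total: 242 min

Optimal: Granite→Machine M1 (84 min), Delta→Machine M5 (21 min), Ridgeline→Machine M3 (46 min), Apex→Machine M4 (91 min) — total 84+21+46+91 = 242 min.
Row-greedy (each job in turn takes its cheapest remaining machine) gives 452 min, worse by 210.
Swapping Delta↔Ridgeline (Delta→Machine M3 160 min, Ridgeline→Machine M5 191 min) adds 284.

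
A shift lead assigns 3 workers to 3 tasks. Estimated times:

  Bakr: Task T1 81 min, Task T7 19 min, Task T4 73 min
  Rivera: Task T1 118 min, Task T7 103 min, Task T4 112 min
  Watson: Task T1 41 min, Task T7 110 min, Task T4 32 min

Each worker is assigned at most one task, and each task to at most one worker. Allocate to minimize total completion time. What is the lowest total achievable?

This is the linear assignment problem.
Optimal: Bakr→Task T7 (19 min), Rivera→Task T1 (118 min), Watson→Task T4 (32 min) — total 19+118+32 = 169 min.
Row-greedy (each worker in turn takes its cheapest remaining task) gives 172 min, worse by 3.
Every other assignment is strictly worse.

Minimum total: 169 min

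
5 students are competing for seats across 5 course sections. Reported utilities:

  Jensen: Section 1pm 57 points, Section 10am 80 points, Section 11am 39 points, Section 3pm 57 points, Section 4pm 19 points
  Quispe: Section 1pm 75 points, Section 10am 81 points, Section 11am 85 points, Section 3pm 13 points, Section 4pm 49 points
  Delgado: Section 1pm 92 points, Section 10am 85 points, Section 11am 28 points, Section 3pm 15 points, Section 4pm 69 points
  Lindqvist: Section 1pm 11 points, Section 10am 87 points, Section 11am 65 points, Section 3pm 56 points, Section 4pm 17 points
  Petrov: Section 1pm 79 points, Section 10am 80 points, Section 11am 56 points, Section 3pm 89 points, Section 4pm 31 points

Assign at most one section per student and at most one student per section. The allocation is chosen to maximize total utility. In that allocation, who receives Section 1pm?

Jensen receives Section 1pm.

Optimal: Jensen→Section 1pm (57 points), Quispe→Section 11am (85 points), Delgado→Section 4pm (69 points), Lindqvist→Section 10am (87 points), Petrov→Section 3pm (89 points) — total 57+85+69+87+89 = 387 points.
Max-entry greedy (repeatedly take the single best remaining cell) gives 372 points, worse by 15.
Next-best assignment: Jensen→Section 10am, Quispe→Section 1pm, Delgado→Section 4pm, Lindqvist→Section 11am, Petrov→Section 3pm = 378 points.
Swapping Petrov↔Lindqvist (Petrov→Section 10am 80 points, Lindqvist→Section 3pm 56 points) loses 40.
No other one-to-one assignment exceeds 387 points.
Jensen's own top section is Section 10am (80 points), but forcing Jensen→Section 10am and reassigning the rest optimally gives only 378 points — worse by 9.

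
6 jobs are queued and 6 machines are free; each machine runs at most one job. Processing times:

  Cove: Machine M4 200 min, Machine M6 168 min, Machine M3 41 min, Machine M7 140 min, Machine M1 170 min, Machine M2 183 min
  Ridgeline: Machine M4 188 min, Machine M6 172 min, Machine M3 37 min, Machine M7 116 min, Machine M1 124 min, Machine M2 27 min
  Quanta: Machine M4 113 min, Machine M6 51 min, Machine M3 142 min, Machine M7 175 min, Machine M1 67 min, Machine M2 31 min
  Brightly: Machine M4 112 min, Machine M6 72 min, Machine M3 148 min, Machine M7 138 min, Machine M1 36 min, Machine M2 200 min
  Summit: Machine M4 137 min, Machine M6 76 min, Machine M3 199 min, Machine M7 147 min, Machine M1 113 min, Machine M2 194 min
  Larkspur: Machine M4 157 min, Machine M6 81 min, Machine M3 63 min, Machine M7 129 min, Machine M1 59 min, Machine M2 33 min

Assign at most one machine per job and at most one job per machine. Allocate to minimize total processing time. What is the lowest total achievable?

Min total: 414 min

Optimal: Cove→Machine M3 (41 min), Ridgeline→Machine M7 (116 min), Quanta→Machine M6 (51 min), Brightly→Machine M1 (36 min), Summit→Machine M4 (137 min), Larkspur→Machine M2 (33 min) — total 41+116+51+36+137+33 = 414 min.
Row-greedy (each job in turn takes its cheapest remaining machine) gives 421 min, worse by 7.
Next-best assignment: Cove→Machine M3, Ridgeline→Machine M7, Quanta→Machine M4, Brightly→Machine M1, Summit→Machine M6, Larkspur→Machine M2 = 415 min.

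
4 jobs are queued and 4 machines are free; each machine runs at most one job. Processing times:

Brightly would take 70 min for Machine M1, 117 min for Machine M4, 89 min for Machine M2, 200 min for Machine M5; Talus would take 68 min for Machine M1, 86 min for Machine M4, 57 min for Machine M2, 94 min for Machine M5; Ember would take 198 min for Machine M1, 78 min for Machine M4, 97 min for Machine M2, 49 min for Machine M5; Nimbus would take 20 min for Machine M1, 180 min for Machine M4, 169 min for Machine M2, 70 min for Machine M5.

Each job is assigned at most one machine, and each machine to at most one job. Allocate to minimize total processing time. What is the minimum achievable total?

Treat this as an assignment problem: match each job to one machine.
Optimal: Brightly→Machine M4 (117 min), Talus→Machine M2 (57 min), Ember→Machine M5 (49 min), Nimbus→Machine M1 (20 min) — total 117+57+49+20 = 243 min.
Column-greedy (each machine in turn goes to its cheapest remaining job) gives 355 min, worse by 112.
Swapping Brightly↔Nimbus (Brightly→Machine M1 70 min, Nimbus→Machine M4 180 min) adds 113.

Min total: 243 min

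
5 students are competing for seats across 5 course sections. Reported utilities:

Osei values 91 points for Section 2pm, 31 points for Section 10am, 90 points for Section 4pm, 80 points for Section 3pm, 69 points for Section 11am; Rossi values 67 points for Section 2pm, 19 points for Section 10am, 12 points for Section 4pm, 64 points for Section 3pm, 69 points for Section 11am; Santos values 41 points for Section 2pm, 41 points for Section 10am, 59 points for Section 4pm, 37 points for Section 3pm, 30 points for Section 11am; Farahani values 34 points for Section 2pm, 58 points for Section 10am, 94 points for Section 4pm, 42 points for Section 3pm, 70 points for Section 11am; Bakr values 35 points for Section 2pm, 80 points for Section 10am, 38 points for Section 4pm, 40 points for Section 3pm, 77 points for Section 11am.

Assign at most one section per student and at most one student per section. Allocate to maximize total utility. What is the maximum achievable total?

Max total: 371 points

This is the linear assignment problem.
Optimal: Osei→Section 2pm (91 points), Rossi→Section 11am (69 points), Santos→Section 3pm (37 points), Farahani→Section 4pm (94 points), Bakr→Section 10am (80 points) — total 91+69+37+94+80 = 371 points.
Column-greedy (each section in turn goes to its best remaining student) gives 359 points, worse by 12.
Every other assignment is strictly worse.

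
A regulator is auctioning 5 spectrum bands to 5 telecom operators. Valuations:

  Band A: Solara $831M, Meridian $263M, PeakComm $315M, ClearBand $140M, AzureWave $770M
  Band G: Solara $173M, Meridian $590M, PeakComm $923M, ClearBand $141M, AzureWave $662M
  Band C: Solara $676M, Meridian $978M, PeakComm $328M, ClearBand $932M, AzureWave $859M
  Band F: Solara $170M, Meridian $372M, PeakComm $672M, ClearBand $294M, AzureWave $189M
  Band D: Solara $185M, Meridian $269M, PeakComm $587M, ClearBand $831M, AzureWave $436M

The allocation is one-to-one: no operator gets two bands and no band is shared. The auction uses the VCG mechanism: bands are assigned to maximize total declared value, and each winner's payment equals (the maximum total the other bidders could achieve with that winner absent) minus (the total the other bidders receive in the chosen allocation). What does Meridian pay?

Meridian pays $448M.

Efficient allocation: Solara→Band A ($831M), Meridian→Band C ($978M), PeakComm→Band F ($672M), ClearBand→Band D ($831M), AzureWave→Band G ($662M); total welfare W = $3974M.
Meridian receives Band C at value $978M, so the others get W − 978 = $2996M.
Without Meridian: best allocation of the remaining 4 bidders over all 5 bands is Solara→Band A ($831M), PeakComm→Band G ($923M), ClearBand→Band D ($831M), AzureWave→Band C ($859M), total $3444M.
VCG payment = (others' best without Meridian) − (others' welfare with Meridian) = 3444 − 2996 = $448M.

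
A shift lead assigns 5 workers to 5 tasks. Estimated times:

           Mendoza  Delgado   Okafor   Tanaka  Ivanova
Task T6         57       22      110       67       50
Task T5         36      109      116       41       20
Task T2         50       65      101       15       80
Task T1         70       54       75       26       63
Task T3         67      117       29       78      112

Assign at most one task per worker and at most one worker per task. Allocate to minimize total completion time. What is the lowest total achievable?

Min total: 147 min

Treat this as an assignment problem: match each worker to one task.
Optimal: Mendoza→Task T2 (50 min), Delgado→Task T6 (22 min), Okafor→Task T3 (29 min), Tanaka→Task T1 (26 min), Ivanova→Task T5 (20 min) — total 50+22+29+26+20 = 147 min.
Row-greedy (each worker in turn takes its cheapest remaining task) gives 165 min, worse by 18.
Next-best assignment: Mendoza→Task T1, Delgado→Task T6, Okafor→Task T3, Tanaka→Task T2, Ivanova→Task T5 = 156 min.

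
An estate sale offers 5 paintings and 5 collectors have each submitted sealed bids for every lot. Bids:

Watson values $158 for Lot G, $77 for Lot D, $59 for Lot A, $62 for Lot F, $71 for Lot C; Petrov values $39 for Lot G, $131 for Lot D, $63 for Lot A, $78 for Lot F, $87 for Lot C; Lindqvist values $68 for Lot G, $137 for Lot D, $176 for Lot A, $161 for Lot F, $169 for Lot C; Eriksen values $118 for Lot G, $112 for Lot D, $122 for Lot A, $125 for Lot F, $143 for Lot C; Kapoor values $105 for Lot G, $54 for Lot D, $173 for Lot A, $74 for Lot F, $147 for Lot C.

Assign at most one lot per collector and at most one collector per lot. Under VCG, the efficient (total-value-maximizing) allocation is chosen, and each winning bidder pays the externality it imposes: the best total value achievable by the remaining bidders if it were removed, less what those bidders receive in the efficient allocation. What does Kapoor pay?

Kapoor pays $15.

Efficient allocation: Watson→Lot G ($158), Petrov→Lot D ($131), Lindqvist→Lot F ($161), Eriksen→Lot C ($143), Kapoor→Lot A ($173); total welfare W = $766.
Kapoor receives Lot A at value $173, so the others get W − 173 = $593.
Without Kapoor: best allocation of the remaining 4 bidders over all 5 lots is Watson→Lot G ($158), Petrov→Lot D ($131), Lindqvist→Lot A ($176), Eriksen→Lot C ($143), total $608.
VCG payment = (others' best without Kapoor) − (others' welfare with Kapoor) = 608 − 593 = $15.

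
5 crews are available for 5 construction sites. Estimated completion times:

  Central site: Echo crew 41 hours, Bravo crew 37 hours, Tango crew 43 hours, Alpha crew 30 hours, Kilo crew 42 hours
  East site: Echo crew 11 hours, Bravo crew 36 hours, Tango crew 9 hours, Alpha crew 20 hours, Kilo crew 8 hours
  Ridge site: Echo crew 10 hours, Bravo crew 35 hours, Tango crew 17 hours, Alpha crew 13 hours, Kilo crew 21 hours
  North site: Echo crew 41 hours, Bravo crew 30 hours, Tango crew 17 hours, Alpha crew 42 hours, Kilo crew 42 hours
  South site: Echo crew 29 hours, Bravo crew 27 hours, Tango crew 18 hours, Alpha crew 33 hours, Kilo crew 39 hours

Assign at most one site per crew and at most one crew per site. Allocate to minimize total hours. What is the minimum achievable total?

Optimal: Echo crew→Ridge site (10 hours), Bravo crew→South site (27 hours), Tango crew→North site (17 hours), Alpha crew→Central site (30 hours), Kilo crew→East site (8 hours) — total 10+27+17+30+8 = 92 hours.
Row-greedy (each crew in turn takes its cheapest remaining site) gives 118 hours, worse by 26.
Next-best assignment: Echo crew→Ridge site, Bravo crew→North site, Tango crew→South site, Alpha crew→Central site, Kilo crew→East site = 96 hours.
Checked against all permutations: 92 hours is optimal.

Minimum total: 92 hours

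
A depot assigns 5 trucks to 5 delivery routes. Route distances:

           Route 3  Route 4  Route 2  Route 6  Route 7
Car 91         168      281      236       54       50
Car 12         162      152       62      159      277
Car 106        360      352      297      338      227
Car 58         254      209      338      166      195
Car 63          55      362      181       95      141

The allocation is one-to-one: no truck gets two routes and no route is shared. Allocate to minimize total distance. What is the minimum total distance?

Minimum total: 607 km

Optimal: Car 91→Route 6 (54 km), Car 12→Route 2 (62 km), Car 106→Route 7 (227 km), Car 58→Route 4 (209 km), Car 63→Route 3 (55 km) — total 54+62+227+209+55 = 607 km.
Min-entry greedy (repeatedly take the single cheapest remaining cell) gives 685 km, worse by 78.
Next-best assignment: Car 91→Route 7, Car 12→Route 2, Car 106→Route 4, Car 58→Route 6, Car 63→Route 3 = 685 km.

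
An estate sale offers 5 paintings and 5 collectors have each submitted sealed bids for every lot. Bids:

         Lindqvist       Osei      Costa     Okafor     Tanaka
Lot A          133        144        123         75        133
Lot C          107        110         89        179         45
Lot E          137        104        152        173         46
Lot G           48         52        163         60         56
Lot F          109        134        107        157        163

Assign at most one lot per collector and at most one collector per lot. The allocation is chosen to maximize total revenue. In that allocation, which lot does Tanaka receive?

Tanaka receives Lot F.

This is a one-to-one assignment (maximum-weight bipartite matching).
Optimal: Lindqvist→Lot E ($137), Osei→Lot A ($144), Costa→Lot G ($163), Okafor→Lot C ($179), Tanaka→Lot F ($163) — total 137+144+163+179+163 = $786.
Column-greedy (each lot in turn goes to its best remaining collector) gives $640, worse by 146.
Next-best assignment: Lindqvist→Lot C, Osei→Lot A, Costa→Lot G, Okafor→Lot E, Tanaka→Lot F = $750.
Swapping Costa↔Tanaka (Costa→Lot F $107, Tanaka→Lot G $56) loses 163.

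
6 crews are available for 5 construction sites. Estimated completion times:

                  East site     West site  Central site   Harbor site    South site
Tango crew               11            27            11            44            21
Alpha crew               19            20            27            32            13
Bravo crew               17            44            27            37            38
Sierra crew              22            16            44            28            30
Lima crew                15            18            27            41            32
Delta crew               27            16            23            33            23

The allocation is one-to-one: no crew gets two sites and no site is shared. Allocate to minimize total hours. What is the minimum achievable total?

Optimal: Lima crew→East site (15 hours), Delta crew→West site (16 hours), Tango crew→Central site (11 hours), Sierra crew→Harbor site (28 hours), Alpha crew→South site (13 hours) — total 15+16+11+28+13 = 83 hours.
Row-greedy (each crew in turn takes its cheapest remaining site) gives 108 hours, worse by 25.
Next-best assignment: Bravo crew→East site, Delta crew→West site, Tango crew→Central site, Sierra crew→Harbor site, Alpha crew→South site = 85 hours.
Swapping Sierra crew↔Alpha crew (Sierra crew→South site 30 hours, Alpha crew→Harbor site 32 hours) adds 21.
No other one-to-one assignment undercuts 83 hours.

Min total: 83 hours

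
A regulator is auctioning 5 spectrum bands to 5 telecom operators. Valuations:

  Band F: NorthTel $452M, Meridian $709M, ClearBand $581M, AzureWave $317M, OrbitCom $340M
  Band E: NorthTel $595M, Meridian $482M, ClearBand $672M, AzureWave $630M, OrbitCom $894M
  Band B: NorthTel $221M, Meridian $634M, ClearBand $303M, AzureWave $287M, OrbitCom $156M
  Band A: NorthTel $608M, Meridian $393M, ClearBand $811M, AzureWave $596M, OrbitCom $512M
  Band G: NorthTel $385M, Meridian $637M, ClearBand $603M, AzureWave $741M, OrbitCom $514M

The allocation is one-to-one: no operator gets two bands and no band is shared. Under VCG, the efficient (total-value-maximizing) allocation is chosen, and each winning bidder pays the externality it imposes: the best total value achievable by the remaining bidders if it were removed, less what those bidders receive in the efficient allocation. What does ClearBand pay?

Efficient allocation: NorthTel→Band F ($452M), Meridian→Band B ($634M), ClearBand→Band A ($811M), AzureWave→Band G ($741M), OrbitCom→Band E ($894M); total welfare W = $3532M.
ClearBand receives Band A at value $811M, so the others get W − 811 = $2721M.
Without ClearBand: best allocation of the remaining 4 bidders over all 5 bands is NorthTel→Band A ($608M), Meridian→Band F ($709M), AzureWave→Band G ($741M), OrbitCom→Band E ($894M), total $2952M.
VCG payment = (others' best without ClearBand) − (others' welfare with ClearBand) = 2952 − 2721 = $231M.

ClearBand pays $231M.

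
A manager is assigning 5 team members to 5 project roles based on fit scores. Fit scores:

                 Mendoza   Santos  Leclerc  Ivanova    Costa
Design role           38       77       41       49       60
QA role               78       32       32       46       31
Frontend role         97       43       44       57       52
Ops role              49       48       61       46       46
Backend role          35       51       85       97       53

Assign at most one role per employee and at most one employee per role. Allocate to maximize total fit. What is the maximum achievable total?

Maximum total: 365 pts

This is the linear assignment problem.
Optimal: Mendoza→QA role (78 pts), Santos→Design role (77 pts), Leclerc→Ops role (61 pts), Ivanova→Backend role (97 pts), Costa→Frontend role (52 pts) — total 78+77+61+97+52 = 365 pts.
Row-greedy (each employee in turn takes its best remaining role) gives 351 pts, worse by 14.
Next-best assignment: Mendoza→Frontend role, Santos→Design role, Leclerc→Ops role, Ivanova→Backend role, Costa→QA role = 363 pts.
Swapping Leclerc↔Santos (Leclerc→Design role 41 pts, Santos→Ops role 48 pts) loses 49.
No other one-to-one assignment exceeds 365 pts.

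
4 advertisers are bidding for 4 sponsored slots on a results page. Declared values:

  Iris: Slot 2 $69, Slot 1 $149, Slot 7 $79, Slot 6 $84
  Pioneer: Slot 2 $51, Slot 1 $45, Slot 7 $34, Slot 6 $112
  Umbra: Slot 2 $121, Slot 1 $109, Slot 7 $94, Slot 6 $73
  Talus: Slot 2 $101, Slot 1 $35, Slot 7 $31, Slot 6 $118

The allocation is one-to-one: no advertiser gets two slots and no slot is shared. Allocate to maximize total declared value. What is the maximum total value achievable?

Optimal: Iris→Slot 1 ($149), Pioneer→Slot 6 ($112), Umbra→Slot 7 ($94), Talus→Slot 2 ($101) — total 149+112+94+101 = $456.
Max-entry greedy (repeatedly take the single best remaining cell) gives $422, worse by 34.
Checked against all permutations: $456 is optimal.

Max total: $456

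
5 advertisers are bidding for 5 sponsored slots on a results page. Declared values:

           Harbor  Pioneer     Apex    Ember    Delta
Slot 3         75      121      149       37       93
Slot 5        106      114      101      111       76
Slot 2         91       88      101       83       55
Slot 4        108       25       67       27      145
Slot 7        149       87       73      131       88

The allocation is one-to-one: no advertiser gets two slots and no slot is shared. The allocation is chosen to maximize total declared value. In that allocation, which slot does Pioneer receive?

Optimal: Harbor→Slot 7 ($149), Pioneer→Slot 2 ($88), Apex→Slot 3 ($149), Ember→Slot 5 ($111), Delta→Slot 4 ($145) — total 149+88+149+111+145 = $642.
Column-greedy (each slot in turn goes to its best remaining advertiser) gives $630, worse by 12.
Every other assignment is strictly worse.
Pioneer's own top slot is Slot 3 ($121), but forcing Pioneer→Slot 3 and reassigning the rest optimally gives only $627 — worse by 15.

Pioneer receives Slot 2.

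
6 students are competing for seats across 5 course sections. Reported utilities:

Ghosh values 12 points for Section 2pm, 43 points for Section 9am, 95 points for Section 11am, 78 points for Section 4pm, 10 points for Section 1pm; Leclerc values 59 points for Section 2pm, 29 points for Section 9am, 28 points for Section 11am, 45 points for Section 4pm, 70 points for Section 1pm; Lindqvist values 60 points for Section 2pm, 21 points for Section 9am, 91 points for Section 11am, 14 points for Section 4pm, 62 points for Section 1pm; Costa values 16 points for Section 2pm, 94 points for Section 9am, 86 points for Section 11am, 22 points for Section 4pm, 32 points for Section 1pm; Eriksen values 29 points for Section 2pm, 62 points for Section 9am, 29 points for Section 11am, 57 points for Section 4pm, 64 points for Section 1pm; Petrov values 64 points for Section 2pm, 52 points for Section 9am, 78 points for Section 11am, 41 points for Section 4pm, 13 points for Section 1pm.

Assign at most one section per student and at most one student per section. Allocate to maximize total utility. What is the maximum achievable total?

Max total: 397 points

Optimal: Petrov→Section 2pm (64 points), Costa→Section 9am (94 points), Lindqvist→Section 11am (91 points), Ghosh→Section 4pm (78 points), Leclerc→Section 1pm (70 points) — total 64+94+91+78+70 = 397 points.
No other one-to-one assignment exceeds 397 points.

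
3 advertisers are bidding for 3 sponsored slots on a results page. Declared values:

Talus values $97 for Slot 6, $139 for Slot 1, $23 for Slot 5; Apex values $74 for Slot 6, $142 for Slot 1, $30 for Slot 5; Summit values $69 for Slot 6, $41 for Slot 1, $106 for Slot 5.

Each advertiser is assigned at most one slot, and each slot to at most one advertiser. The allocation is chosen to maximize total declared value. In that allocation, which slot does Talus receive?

Talus receives Slot 6.

Optimal: Talus→Slot 6 ($97), Apex→Slot 1 ($142), Summit→Slot 5 ($106) — total 97+142+106 = $345.
No other one-to-one assignment exceeds $345.
Talus's own top slot is Slot 1 ($139), but forcing Talus→Slot 1 and reassigning the rest optimally gives only $319 — worse by 26.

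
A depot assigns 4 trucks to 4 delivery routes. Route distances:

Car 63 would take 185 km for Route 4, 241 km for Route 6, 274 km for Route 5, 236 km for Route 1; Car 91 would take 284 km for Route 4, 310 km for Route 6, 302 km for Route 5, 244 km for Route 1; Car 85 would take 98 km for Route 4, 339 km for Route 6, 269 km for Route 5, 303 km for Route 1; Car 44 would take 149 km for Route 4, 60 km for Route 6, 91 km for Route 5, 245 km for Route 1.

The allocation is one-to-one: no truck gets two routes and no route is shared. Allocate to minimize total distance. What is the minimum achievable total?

Min total: 674 km

Optimal: Car 63→Route 6 (241 km), Car 91→Route 1 (244 km), Car 85→Route 4 (98 km), Car 44→Route 5 (91 km) — total 241+244+98+91 = 674 km.
Column-greedy (each route in turn goes to its cheapest remaining truck) gives 676 km, worse by 2.
No other one-to-one assignment undercuts 674 km.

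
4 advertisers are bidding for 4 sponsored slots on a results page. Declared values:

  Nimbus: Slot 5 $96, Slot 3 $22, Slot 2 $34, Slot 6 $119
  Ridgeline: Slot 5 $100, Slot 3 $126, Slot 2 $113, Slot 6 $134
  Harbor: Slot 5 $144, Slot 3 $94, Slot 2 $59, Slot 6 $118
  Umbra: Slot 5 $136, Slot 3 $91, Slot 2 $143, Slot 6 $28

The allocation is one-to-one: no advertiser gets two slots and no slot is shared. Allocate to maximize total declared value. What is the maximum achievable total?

Optimal: Nimbus→Slot 6 ($119), Ridgeline→Slot 3 ($126), Harbor→Slot 5 ($144), Umbra→Slot 2 ($143) — total 119+126+144+143 = $532.
Max-entry greedy (repeatedly take the single best remaining cell) gives $443, worse by 89.
No other one-to-one assignment exceeds $532.

Maximum total: $532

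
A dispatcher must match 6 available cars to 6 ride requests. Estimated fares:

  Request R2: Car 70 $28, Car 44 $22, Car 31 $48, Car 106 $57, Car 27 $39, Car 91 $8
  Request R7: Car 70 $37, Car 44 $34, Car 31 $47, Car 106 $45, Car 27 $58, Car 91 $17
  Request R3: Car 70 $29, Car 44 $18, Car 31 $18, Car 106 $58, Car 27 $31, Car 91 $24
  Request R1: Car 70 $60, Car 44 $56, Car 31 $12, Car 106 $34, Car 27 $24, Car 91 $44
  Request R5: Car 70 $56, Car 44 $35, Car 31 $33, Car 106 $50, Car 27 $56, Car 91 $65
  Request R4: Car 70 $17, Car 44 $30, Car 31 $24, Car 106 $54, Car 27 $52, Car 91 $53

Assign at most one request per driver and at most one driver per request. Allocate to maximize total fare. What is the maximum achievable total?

Maximum total: $329

Optimal: Car 70→Request R5 ($56), Car 44→Request R1 ($56), Car 31→Request R2 ($48), Car 106→Request R3 ($58), Car 27→Request R7 ($58), Car 91→Request R4 ($53) — total 56+56+48+58+58+53 = $329.
Max-entry greedy (repeatedly take the single best remaining cell) gives $319, worse by 10.
Checked against all permutations: $329 is optimal.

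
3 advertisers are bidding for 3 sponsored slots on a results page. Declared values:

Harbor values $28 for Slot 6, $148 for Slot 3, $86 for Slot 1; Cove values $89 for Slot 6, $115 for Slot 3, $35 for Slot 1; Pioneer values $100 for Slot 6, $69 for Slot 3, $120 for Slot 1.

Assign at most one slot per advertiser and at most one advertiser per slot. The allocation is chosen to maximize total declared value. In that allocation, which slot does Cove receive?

Cove receives Slot 6.

Treat this as an assignment problem: match each advertiser to one slot.
Optimal: Harbor→Slot 3 ($148), Cove→Slot 6 ($89), Pioneer→Slot 1 ($120) — total 148+89+120 = $357.
Column-greedy (each slot in turn goes to its best remaining advertiser) gives $283, worse by 74.
No other one-to-one assignment exceeds $357.
Cove's own top slot is Slot 3 ($115), but forcing Cove→Slot 3 and reassigning the rest optimally gives only $301 — worse by 56.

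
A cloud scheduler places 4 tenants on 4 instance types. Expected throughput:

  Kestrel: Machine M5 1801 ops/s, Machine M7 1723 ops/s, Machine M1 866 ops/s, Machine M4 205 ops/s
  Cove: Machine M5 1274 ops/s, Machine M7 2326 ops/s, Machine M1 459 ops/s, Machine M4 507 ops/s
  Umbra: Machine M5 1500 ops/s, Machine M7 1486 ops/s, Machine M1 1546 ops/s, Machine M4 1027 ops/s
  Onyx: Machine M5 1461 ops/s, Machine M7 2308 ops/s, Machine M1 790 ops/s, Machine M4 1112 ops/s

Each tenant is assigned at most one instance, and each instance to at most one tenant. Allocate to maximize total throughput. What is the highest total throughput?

Optimal: Kestrel→Machine M5 (1801 ops/s), Cove→Machine M7 (2326 ops/s), Umbra→Machine M1 (1546 ops/s), Onyx→Machine M4 (1112 ops/s) — total 1801+2326+1546+1112 = 6785 ops/s.
Next-best assignment: Kestrel→Machine M5, Cove→Machine M4, Umbra→Machine M1, Onyx→Machine M7 = 6162 ops/s.
Swapping Umbra↔Kestrel (Umbra→Machine M5 1500 ops/s, Kestrel→Machine M1 866 ops/s) loses 981.

Max total: 6785 ops/s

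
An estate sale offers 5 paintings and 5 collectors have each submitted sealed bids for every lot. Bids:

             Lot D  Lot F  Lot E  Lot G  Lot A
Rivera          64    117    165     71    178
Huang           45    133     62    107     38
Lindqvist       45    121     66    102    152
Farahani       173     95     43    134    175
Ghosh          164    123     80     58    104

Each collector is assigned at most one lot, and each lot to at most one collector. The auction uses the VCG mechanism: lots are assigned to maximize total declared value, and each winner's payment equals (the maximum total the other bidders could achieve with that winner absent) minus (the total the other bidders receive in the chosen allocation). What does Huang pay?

Huang pays $10.

Efficient allocation: Rivera→Lot E ($165), Huang→Lot F ($133), Lindqvist→Lot A ($152), Farahani→Lot G ($134), Ghosh→Lot D ($164); total welfare W = $748.
Huang receives Lot F at value $133, so the others get W − 133 = $615.
Without Huang: best allocation of the remaining 4 bidders over all 5 lots is Rivera→Lot E ($165), Lindqvist→Lot F ($121), Farahani→Lot A ($175), Ghosh→Lot D ($164), total $625.
VCG payment = (others' best without Huang) − (others' welfare with Huang) = 625 − 615 = $10.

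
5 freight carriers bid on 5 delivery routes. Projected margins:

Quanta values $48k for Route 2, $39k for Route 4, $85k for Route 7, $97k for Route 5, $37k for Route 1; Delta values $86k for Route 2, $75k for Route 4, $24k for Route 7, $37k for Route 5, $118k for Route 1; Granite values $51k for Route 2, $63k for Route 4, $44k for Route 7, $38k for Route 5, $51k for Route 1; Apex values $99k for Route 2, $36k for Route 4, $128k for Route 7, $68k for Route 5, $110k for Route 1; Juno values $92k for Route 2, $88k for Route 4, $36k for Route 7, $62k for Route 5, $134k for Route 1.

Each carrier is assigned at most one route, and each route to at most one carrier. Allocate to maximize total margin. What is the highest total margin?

Treat this as an assignment problem: match each carrier to one route.
Optimal: Quanta→Route 5 ($97k), Delta→Route 2 ($86k), Granite→Route 4 ($63k), Apex→Route 7 ($128k), Juno→Route 1 ($134k) — total 97+86+63+128+134 = $508k.

Maximum total: $508k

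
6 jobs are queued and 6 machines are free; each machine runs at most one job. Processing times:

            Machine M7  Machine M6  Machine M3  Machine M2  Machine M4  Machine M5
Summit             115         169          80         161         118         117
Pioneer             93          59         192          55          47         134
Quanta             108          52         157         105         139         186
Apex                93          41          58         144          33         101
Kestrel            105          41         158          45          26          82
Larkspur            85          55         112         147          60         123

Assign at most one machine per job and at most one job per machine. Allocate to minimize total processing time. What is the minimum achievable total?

Minimum total: 387 min

Optimal: Summit→Machine M3 (80 min), Pioneer→Machine M2 (55 min), Quanta→Machine M6 (52 min), Apex→Machine M4 (33 min), Kestrel→Machine M5 (82 min), Larkspur→Machine M7 (85 min) — total 80+55+52+33+82+85 = 387 min.
Row-greedy (each job in turn takes its cheapest remaining machine) gives 440 min, worse by 53.
Next-best assignment: Summit→Machine M5, Pioneer→Machine M2, Quanta→Machine M6, Apex→Machine M3, Kestrel→Machine M4, Larkspur→Machine M7 = 393 min.
No other one-to-one assignment undercuts 387 min.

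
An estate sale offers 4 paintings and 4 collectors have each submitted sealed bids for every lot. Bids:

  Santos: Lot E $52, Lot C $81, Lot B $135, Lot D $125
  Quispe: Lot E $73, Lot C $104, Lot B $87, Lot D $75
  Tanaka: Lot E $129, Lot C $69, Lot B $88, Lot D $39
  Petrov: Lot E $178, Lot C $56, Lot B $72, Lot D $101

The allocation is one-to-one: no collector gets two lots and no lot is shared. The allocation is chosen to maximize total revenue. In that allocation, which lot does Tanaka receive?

Optimal: Santos→Lot D ($125), Quispe→Lot C ($104), Tanaka→Lot B ($88), Petrov→Lot E ($178) — total 125+104+88+178 = $495.
Max-entry greedy (repeatedly take the single best remaining cell) gives $456, worse by 39.
Tanaka's own top lot is Lot E ($129), but forcing Tanaka→Lot E and reassigning the rest optimally gives only $469 — worse by 26.

Tanaka receives Lot B.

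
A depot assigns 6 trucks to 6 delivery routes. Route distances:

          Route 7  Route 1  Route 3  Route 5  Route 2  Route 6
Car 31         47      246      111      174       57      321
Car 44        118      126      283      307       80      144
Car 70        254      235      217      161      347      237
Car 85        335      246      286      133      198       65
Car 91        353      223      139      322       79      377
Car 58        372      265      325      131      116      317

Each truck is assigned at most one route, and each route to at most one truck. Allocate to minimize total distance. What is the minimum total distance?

Min total: 654 km

Treat this as an assignment problem: match each truck to one route.
Optimal: Car 31→Route 7 (47 km), Car 44→Route 1 (126 km), Car 70→Route 5 (161 km), Car 85→Route 6 (65 km), Car 91→Route 3 (139 km), Car 58→Route 2 (116 km) — total 47+126+161+65+139+116 = 654 km.
Column-greedy (each route in turn goes to its cheapest remaining truck) gives 878 km, worse by 224.
Every other assignment is strictly worse.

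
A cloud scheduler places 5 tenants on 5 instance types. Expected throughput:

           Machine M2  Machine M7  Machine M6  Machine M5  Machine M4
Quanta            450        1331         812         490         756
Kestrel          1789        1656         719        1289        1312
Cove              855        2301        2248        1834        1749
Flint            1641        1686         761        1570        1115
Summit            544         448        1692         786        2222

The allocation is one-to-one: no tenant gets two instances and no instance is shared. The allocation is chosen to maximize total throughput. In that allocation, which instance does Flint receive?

Flint receives Machine M5.

Treat this as an assignment problem: match each tenant to one instance.
Optimal: Quanta→Machine M7 (1331 ops/s), Kestrel→Machine M2 (1789 ops/s), Cove→Machine M6 (2248 ops/s), Flint→Machine M5 (1570 ops/s), Summit→Machine M4 (2222 ops/s) — total 1331+1789+2248+1570+2222 = 9160 ops/s.
Column-greedy (each instance in turn goes to its best remaining tenant) gives 8108 ops/s, worse by 1052.
Next-best assignment: Quanta→Machine M7, Kestrel→Machine M5, Cove→Machine M6, Flint→Machine M2, Summit→Machine M4 = 8731 ops/s.
Flint's own top instance is Machine M7 (1686 ops/s), but forcing Flint→Machine M7 and reassigning the rest optimally gives only 8435 ops/s — worse by 725.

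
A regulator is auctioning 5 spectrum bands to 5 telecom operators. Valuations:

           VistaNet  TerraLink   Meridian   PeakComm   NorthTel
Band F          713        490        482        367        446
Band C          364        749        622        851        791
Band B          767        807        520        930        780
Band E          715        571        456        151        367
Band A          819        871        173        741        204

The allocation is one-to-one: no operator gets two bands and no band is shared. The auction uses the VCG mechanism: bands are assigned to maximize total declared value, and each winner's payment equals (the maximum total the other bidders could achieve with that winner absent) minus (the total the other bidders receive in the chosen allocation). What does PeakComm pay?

PeakComm pays $129M.

Efficient allocation: VistaNet→Band E ($715M), TerraLink→Band A ($871M), Meridian→Band F ($482M), PeakComm→Band B ($930M), NorthTel→Band C ($791M); total welfare W = $3789M.
PeakComm receives Band B at value $930M, so the others get W − 930 = $2859M.
Without PeakComm: best allocation of the remaining 4 bidders over all 5 bands is VistaNet→Band E ($715M), TerraLink→Band A ($871M), Meridian→Band C ($622M), NorthTel→Band B ($780M), total $2988M.
VCG payment = (others' best without PeakComm) − (others' welfare with PeakComm) = 2988 − 2859 = $129M.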